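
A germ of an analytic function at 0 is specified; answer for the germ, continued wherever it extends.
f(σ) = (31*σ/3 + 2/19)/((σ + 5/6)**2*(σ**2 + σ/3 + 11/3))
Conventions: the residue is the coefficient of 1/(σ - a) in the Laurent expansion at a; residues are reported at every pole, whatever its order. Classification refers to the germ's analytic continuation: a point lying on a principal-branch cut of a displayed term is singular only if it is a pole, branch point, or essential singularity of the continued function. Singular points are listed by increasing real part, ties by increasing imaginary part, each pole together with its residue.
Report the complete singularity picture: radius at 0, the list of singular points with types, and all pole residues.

Radius of convergence at 0: 5/6.
At -5/6: a pole of order 2; residue 253244/136857.
At (-1/6) - ((1/6)*sqrt(131))*i: a pole of order 1; residue (-126622/136857) + ((1361734/17928267)*sqrt(131))*i.
At (-1/6) + ((1/6)*sqrt(131))*i: a pole of order 1; residue (-126622/136857) - ((1361734/17928267)*sqrt(131))*i.

Denominator factor (σ**2 + σ/3 + 11/3): discriminant -131/9, complex-conjugate roots (-1/6) + ((1/6)*sqrt(131))*i and (-1/6) - ((1/6)*sqrt(131))*i; poles of order 1, moduli (1/3)*sqrt(33) and (1/3)*sqrt(33).
Denominator factor (σ + 5/6)^2: pole of order 2 at -5/6, modulus 5/6.
The radius of convergence is the smallest modulus among the singular points: 5/6.
At the order-2 pole -5/6 set g(σ) = (σ - (-5/6))^2*f(σ) = (31*σ/3 + 2/19)/(σ**2 + σ/3 + 11/3).
Order-2 pole: residue = g'(a); g'(-5/6) = 253244/136857, so the residue is 253244/136857.
The factor σ**2 + σ/3 + 11/3 splits as (σ - a)(σ - a') with a = (-1/6) - ((1/6)*sqrt(131))*i, a' = (-1/6) + ((1/6)*sqrt(131))*i. At the order-1 pole a set g(σ) = (σ - a)*f(σ) = [(31*σ/3 + 2/19)/(σ + 5/6)**2] / (σ - a').
Simple pole: residue = g(a) at a = (-1/6) - ((1/6)*sqrt(131))*i, which is (-126622/136857) + ((1361734/17928267)*sqrt(131))*i.
The factor σ**2 + σ/3 + 11/3 splits as (σ - a)(σ - a') with a = (-1/6) + ((1/6)*sqrt(131))*i, a' = (-1/6) - ((1/6)*sqrt(131))*i. At the order-1 pole a set g(σ) = (σ - a)*f(σ) = [(31*σ/3 + 2/19)/(σ + 5/6)**2] / (σ - a').
Simple pole: residue = g(a) at a = (-1/6) + ((1/6)*sqrt(131))*i, which is (-126622/136857) - ((1361734/17928267)*sqrt(131))*i.
List the singular points by increasing real part (a conjugate pair: the negative imaginary part first).


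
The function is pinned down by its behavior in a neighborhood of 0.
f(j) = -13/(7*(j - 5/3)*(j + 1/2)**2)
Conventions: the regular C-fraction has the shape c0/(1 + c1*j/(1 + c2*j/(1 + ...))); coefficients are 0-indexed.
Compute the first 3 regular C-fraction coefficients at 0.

Taylor coefficients (expand at 0): a_0 = 156/35, a_1 = -2652/175, a_2 = 38844/875.
c0 = a_0 = 156/35. Peel one level at a time: if S = 1 + c*j/S' with S'(0) = 1, then c is the j-coefficient of S and S' = c*j/(S - 1).
S_1 = c0/f = 1 + (17/5)*j + (8/5)*j^2 + ...; c1 = 17/5.
S_2 = c1*j/(S_1 - 1) = 1 + (-8/17)*j + ...; c2 = -8/17.

The regular C-fraction coefficients are [156/35, 17/5, -8/17].


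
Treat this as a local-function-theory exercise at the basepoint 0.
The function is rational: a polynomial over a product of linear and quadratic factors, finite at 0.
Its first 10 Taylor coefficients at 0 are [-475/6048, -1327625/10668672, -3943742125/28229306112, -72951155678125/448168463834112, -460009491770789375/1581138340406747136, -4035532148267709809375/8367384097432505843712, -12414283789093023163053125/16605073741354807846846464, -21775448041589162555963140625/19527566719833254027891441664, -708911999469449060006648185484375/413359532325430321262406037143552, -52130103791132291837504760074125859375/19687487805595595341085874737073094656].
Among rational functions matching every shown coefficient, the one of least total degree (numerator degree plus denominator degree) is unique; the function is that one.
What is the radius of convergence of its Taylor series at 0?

The radius of convergence is -3/14 + (1/70)*sqrt(3655).

No rational of total degree below 8 reproduces all 10 coefficients; solving the [0/8] Pade equations on them gives f(j) = 19/(25*(j**2 - 7*j/9 + 12/5)**3*(j**2 + 3*j/7 - 7/10)), whose expansion matches every shown term.
Denominator factor (j**2 - 7*j/9 + 12/5)^3: discriminant -3643/405, complex-conjugate roots (7/18) + ((1/90)*sqrt(18215))*i and (7/18) - ((1/90)*sqrt(18215))*i; poles of order 3, moduli (2/5)*sqrt(15) and (2/5)*sqrt(15).
Denominator factor (j**2 + 3*j/7 - 7/10): discriminant 731/245, real irrational roots -3/14 + (1/70)*sqrt(3655) and -3/14 - (1/70)*sqrt(3655); poles of order 1, moduli -3/14 + (1/70)*sqrt(3655) and 3/14 + (1/70)*sqrt(3655).
The radius of convergence is the smallest modulus among the singular points: -3/14 + (1/70)*sqrt(3655).


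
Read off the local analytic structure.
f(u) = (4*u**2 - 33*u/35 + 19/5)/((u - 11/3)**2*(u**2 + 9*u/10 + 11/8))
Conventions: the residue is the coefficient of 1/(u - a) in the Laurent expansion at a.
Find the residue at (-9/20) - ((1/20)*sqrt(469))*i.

The residue is (-31219668/297846703) + ((447120468/139690103707)*sqrt(469))*i.

The factor u**2 + 9*u/10 + 11/8 splits as (u - a)(u - a') with a = (-9/20) - ((1/20)*sqrt(469))*i, a' = (-9/20) + ((1/20)*sqrt(469))*i. At the order-1 pole a set g(u) = (u - a)*f(u) = [(4*u**2 - 33*u/35 + 19/5)/(u - 11/3)**2] / (u - a').
Simple pole: residue = g(a) at a = (-9/20) - ((1/20)*sqrt(469))*i, which is (-31219668/297846703) + ((447120468/139690103707)*sqrt(469))*i.


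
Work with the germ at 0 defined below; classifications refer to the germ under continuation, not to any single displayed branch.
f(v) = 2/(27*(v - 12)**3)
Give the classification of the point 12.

The denominator factor v - 12 vanishes at 12 and appears to the power 3; the numerator there equals 2/27, nonzero, and no other factor vanishes.
Hence a pole whose order is the multiplicity, 3.

The point is a pole of order 3.


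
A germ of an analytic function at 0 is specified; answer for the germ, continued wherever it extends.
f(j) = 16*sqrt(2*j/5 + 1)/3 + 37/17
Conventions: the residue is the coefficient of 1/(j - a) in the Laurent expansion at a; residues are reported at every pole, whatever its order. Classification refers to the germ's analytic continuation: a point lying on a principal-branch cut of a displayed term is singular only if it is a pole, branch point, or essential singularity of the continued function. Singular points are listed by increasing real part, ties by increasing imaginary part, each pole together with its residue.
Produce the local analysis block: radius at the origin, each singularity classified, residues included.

Branch term (16/3)*sqrt(1 - j/(-5/2)): its argument vanishes at j = -5/2, a square-root branch point, modulus 5/2.
The radius of convergence is the smallest modulus among the singular points: 5/2.

Radius of convergence at 0: 5/2.
At -5/2: an algebraic (square-root) branch point.


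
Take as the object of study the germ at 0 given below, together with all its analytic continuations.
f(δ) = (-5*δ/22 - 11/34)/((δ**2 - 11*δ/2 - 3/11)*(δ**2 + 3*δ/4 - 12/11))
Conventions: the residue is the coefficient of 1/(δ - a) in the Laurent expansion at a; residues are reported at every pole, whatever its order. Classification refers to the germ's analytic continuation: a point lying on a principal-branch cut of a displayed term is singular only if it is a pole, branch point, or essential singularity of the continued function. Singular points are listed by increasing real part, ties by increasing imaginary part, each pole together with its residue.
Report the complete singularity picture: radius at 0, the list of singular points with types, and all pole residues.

Denominator factor (δ**2 + 3*δ/4 - 12/11): discriminant 867/176, real irrational roots -3/8 + (17/88)*sqrt(33) and -3/8 - (17/88)*sqrt(33); poles of order 1, moduli -3/8 + (17/88)*sqrt(33) and 3/8 + (17/88)*sqrt(33).
Denominator factor (δ**2 - 11*δ/2 - 3/11): discriminant 1379/44, real irrational roots 11/4 + (1/44)*sqrt(15169) and 11/4 - (1/44)*sqrt(15169); poles of order 1, moduli 11/4 + (1/44)*sqrt(15169) and -11/4 + (1/44)*sqrt(15169).
The radius of convergence is the smallest modulus among the singular points: -11/4 + (1/44)*sqrt(15169).
The factor δ**2 + 3*δ/4 - 12/11 splits as (δ - a)(δ - a') with a = -3/8 - (17/88)*sqrt(33), a' = -3/8 + (17/88)*sqrt(33). At the order-1 pole a set g(δ) = (δ - a)*f(δ) = [(-5*δ/22 - 11/34)/(δ**2 - 11*δ/2 - 3/11)] / (δ - a').
Simple pole: residue = g(a) at a = -3/8 - (17/88)*sqrt(33), which is 36335/1254243 - (109831/21322131)*sqrt(33).
The factor δ**2 - 11*δ/2 - 3/11 splits as (δ - a)(δ - a') with a = 11/4 - (1/44)*sqrt(15169), a' = 11/4 + (1/44)*sqrt(15169). At the order-1 pole a set g(δ) = (δ - a)*f(δ) = [(-5*δ/22 - 11/34)/(δ**2 + 3*δ/4 - 12/11)] / (δ - a').
Simple pole: residue = g(a) at a = 11/4 - (1/44)*sqrt(15169), which is -36335/1254243 - (289441/1729601097)*sqrt(15169).
The factor δ**2 + 3*δ/4 - 12/11 splits as (δ - a)(δ - a') with a = -3/8 + (17/88)*sqrt(33), a' = -3/8 - (17/88)*sqrt(33). At the order-1 pole a set g(δ) = (δ - a)*f(δ) = [(-5*δ/22 - 11/34)/(δ**2 - 11*δ/2 - 3/11)] / (δ - a').
Simple pole: residue = g(a) at a = -3/8 + (17/88)*sqrt(33), which is 36335/1254243 + (109831/21322131)*sqrt(33).
The factor δ**2 - 11*δ/2 - 3/11 splits as (δ - a)(δ - a') with a = 11/4 + (1/44)*sqrt(15169), a' = 11/4 - (1/44)*sqrt(15169). At the order-1 pole a set g(δ) = (δ - a)*f(δ) = [(-5*δ/22 - 11/34)/(δ**2 + 3*δ/4 - 12/11)] / (δ - a').
Simple pole: residue = g(a) at a = 11/4 + (1/44)*sqrt(15169), which is -36335/1254243 + (289441/1729601097)*sqrt(15169).
List the singular points by increasing real part (a conjugate pair: the negative imaginary part first).

Radius of convergence at 0: -11/4 + (1/44)*sqrt(15169).
At -3/8 - (17/88)*sqrt(33): a pole of order 1; residue 36335/1254243 - (109831/21322131)*sqrt(33).
At 11/4 - (1/44)*sqrt(15169): a pole of order 1; residue -36335/1254243 - (289441/1729601097)*sqrt(15169).
At -3/8 + (17/88)*sqrt(33): a pole of order 1; residue 36335/1254243 + (109831/21322131)*sqrt(33).
At 11/4 + (1/44)*sqrt(15169): a pole of order 1; residue -36335/1254243 + (289441/1729601097)*sqrt(15169).


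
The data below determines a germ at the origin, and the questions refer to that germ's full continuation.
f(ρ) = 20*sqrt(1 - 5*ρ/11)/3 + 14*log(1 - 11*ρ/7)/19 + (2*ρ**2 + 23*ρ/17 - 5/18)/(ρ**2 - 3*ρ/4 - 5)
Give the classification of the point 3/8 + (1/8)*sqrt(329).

The point is a pole of order 1.

The denominator factor ρ**2 - 3*ρ/4 - 5 vanishes at 3/8 + (1/8)*sqrt(329) and appears to the power 1; the numerator there equals 26419/2448 + (97/272)*sqrt(329), nonzero, and no other factor vanishes.
The branch terms are analytic at this point.
Hence a pole whose order is the multiplicity, 1.


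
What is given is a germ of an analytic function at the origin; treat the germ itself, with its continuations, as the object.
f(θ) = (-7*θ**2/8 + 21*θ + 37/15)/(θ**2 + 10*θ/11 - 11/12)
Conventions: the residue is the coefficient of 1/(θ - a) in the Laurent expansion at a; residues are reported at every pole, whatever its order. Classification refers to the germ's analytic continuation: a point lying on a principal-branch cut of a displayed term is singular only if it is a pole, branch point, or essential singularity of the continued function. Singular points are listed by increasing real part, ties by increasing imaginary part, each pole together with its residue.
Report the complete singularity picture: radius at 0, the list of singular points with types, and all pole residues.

Radius of convergence at 0: -5/11 + (1/66)*sqrt(4893).
At -5/11 - (1/66)*sqrt(4893): a pole of order 1; residue 959/88 + (478721/8611680)*sqrt(4893).
At -5/11 + (1/66)*sqrt(4893): a pole of order 1; residue 959/88 - (478721/8611680)*sqrt(4893).

Denominator factor (θ**2 + 10*θ/11 - 11/12): discriminant 1631/363, real irrational roots -5/11 + (1/66)*sqrt(4893) and -5/11 - (1/66)*sqrt(4893); poles of order 1, moduli -5/11 + (1/66)*sqrt(4893) and 5/11 + (1/66)*sqrt(4893).
The radius of convergence is the smallest modulus among the singular points: -5/11 + (1/66)*sqrt(4893).
The factor θ**2 + 10*θ/11 - 11/12 splits as (θ - a)(θ - a') with a = -5/11 - (1/66)*sqrt(4893), a' = -5/11 + (1/66)*sqrt(4893). At the order-1 pole a set g(θ) = (θ - a)*f(θ) = [-7*θ**2/8 + 21*θ + 37/15] / (θ - a').
Simple pole: residue = g(a) at a = -5/11 - (1/66)*sqrt(4893), which is 959/88 + (478721/8611680)*sqrt(4893).
The factor θ**2 + 10*θ/11 - 11/12 splits as (θ - a)(θ - a') with a = -5/11 + (1/66)*sqrt(4893), a' = -5/11 - (1/66)*sqrt(4893). At the order-1 pole a set g(θ) = (θ - a)*f(θ) = [-7*θ**2/8 + 21*θ + 37/15] / (θ - a').
Simple pole: residue = g(a) at a = -5/11 + (1/66)*sqrt(4893), which is 959/88 - (478721/8611680)*sqrt(4893).
List the singular points by increasing real part (a conjugate pair: the negative imaginary part first).


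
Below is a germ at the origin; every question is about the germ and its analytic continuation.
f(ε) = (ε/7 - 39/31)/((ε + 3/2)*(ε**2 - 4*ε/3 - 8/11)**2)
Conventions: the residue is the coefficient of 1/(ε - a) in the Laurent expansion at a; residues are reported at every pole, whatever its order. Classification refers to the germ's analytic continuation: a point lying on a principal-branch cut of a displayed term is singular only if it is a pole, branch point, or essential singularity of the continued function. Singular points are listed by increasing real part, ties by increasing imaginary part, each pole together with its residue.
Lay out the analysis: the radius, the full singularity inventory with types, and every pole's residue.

Radius of convergence at 0: -2/3 + (2/33)*sqrt(319).
At -3/2: a pole of order 1; residue -618552/5213425.
At 2/3 - (2/33)*sqrt(319): a pole of order 2; residue 309276/5213425 - (124102737/70151846800)*sqrt(319).
At 2/3 + (2/33)*sqrt(319): a pole of order 2; residue 309276/5213425 + (124102737/70151846800)*sqrt(319).

Denominator factor (ε**2 - 4*ε/3 - 8/11)^2: discriminant 464/99, real irrational roots 2/3 + (2/33)*sqrt(319) and 2/3 - (2/33)*sqrt(319); poles of order 2, moduli 2/3 + (2/33)*sqrt(319) and -2/3 + (2/33)*sqrt(319).
Denominator factor (ε + 3/2): pole of order 1 at -3/2, modulus 3/2.
The radius of convergence is the smallest modulus among the singular points: -2/3 + (2/33)*sqrt(319).
At the order-1 pole -3/2 set g(ε) = (ε - (-3/2))*f(ε) = (ε/7 - 39/31)/(ε**2 - 4*ε/3 - 8/11)**2.
Simple pole: residue = g(a) at a = -3/2, which is -618552/5213425.
The factor ε**2 - 4*ε/3 - 8/11 splits as (ε - a)(ε - a') with a = 2/3 - (2/33)*sqrt(319), a' = 2/3 + (2/33)*sqrt(319). At the order-2 pole a set g(ε) = (ε - a)^2*f(ε) = [(ε/7 - 39/31)/(ε + 3/2)] / (ε - a')^2.
Order-2 pole: residue = g'(a); g'(2/3 - (2/33)*sqrt(319)) = 309276/5213425 - (124102737/70151846800)*sqrt(319), so the residue is 309276/5213425 - (124102737/70151846800)*sqrt(319).
The factor ε**2 - 4*ε/3 - 8/11 splits as (ε - a)(ε - a') with a = 2/3 + (2/33)*sqrt(319), a' = 2/3 - (2/33)*sqrt(319). At the order-2 pole a set g(ε) = (ε - a)^2*f(ε) = [(ε/7 - 39/31)/(ε + 3/2)] / (ε - a')^2.
Order-2 pole: residue = g'(a); g'(2/3 + (2/33)*sqrt(319)) = 309276/5213425 + (124102737/70151846800)*sqrt(319), so the residue is 309276/5213425 + (124102737/70151846800)*sqrt(319).
List the singular points by increasing real part (a conjugate pair: the negative imaginary part first).


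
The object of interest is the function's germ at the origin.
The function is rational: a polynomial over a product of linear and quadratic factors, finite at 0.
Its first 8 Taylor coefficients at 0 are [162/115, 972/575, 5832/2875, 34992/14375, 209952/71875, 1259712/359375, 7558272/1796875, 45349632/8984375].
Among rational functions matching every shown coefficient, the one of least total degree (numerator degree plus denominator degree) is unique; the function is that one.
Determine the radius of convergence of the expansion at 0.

No rational of total degree below 1 reproduces all 8 coefficients; solving the [0/1] Pade equations on them gives f(κ) = -27/(23*(κ - 5/6)), whose expansion matches every shown term.
Denominator factor (κ - 5/6): pole of order 1 at 5/6, modulus 5/6.
The radius of convergence is the smallest modulus among the singular points: 5/6.

The radius of convergence is 5/6.


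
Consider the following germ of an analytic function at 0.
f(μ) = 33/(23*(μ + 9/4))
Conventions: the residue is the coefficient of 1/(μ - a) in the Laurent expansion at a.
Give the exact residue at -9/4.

At the order-1 pole -9/4 set g(μ) = (μ - (-9/4))*f(μ) = 33/23.
Simple pole: residue = g(a) at a = -9/4, which is 33/23.

The residue is 33/23.


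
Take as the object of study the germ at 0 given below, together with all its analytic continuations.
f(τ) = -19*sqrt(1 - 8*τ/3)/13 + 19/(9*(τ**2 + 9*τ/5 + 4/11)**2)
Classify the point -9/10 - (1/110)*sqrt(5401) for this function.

The denominator factor τ**2 + 9*τ/5 + 4/11 vanishes at -9/10 - (1/110)*sqrt(5401) and appears to the power 2; the numerator there equals 19/9, nonzero, and no other factor vanishes.
The branch terms are analytic at this point.
Hence a pole whose order is the multiplicity, 2.

The point is a pole of order 2.


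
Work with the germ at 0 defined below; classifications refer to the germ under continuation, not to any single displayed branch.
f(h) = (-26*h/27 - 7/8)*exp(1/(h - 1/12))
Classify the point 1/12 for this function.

The exponent 1/(h - (1/12)) has a pole at 1/12, so exp(1/(h - (1/12))) takes every nonzero value near it: an essential singularity (not a pole of any order).

The point is an essential singularity.


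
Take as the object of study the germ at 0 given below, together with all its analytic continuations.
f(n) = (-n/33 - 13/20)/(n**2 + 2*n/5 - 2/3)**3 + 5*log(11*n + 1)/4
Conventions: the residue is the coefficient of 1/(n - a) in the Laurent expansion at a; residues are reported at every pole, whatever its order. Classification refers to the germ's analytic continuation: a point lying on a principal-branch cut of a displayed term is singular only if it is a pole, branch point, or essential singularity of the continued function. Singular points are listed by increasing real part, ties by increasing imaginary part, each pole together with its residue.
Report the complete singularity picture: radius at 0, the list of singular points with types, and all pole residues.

Radius of convergence at 0: 1/11.
At -1/5 - (1/15)*sqrt(159): a pole of order 3; residue (2390625/104809408)*sqrt(159).
At -1/11: a logarithmic branch point.
At -1/5 + (1/15)*sqrt(159): a pole of order 3; residue -(2390625/104809408)*sqrt(159).

Denominator factor (n**2 + 2*n/5 - 2/3)^3: discriminant 212/75, real irrational roots -1/5 + (1/15)*sqrt(159) and -1/5 - (1/15)*sqrt(159); poles of order 3, moduli -1/5 + (1/15)*sqrt(159) and 1/5 + (1/15)*sqrt(159).
Branch term (5/4)*log(1 - n/(-1/11)): its argument vanishes at n = -1/11, a logarithmic branch point, modulus 1/11.
The radius of convergence is the smallest modulus among the singular points: 1/11.
The branch term is analytic at -1/5 - (1/15)*sqrt(159) and contributes nothing to the residue; only the rational part matters.
The factor n**2 + 2*n/5 - 2/3 splits as (n - a)(n - a') with a = -1/5 - (1/15)*sqrt(159), a' = -1/5 + (1/15)*sqrt(159). At the order-3 pole a set g(n) = (n - a)^3*(rational part) = [-n/33 - 13/20] / (n - a')^3.
Order-3 pole: residue = g''(a)/2; g''(-1/5 - (1/15)*sqrt(159)) = (2390625/52404704)*sqrt(159), so the residue is (2390625/104809408)*sqrt(159).
The branch term is analytic at -1/5 + (1/15)*sqrt(159) and contributes nothing to the residue; only the rational part matters.
The factor n**2 + 2*n/5 - 2/3 splits as (n - a)(n - a') with a = -1/5 + (1/15)*sqrt(159), a' = -1/5 - (1/15)*sqrt(159). At the order-3 pole a set g(n) = (n - a)^3*(rational part) = [-n/33 - 13/20] / (n - a')^3.
Order-3 pole: residue = g''(a)/2; g''(-1/5 + (1/15)*sqrt(159)) = -(2390625/52404704)*sqrt(159), so the residue is -(2390625/104809408)*sqrt(159).
List the singular points by increasing real part (a conjugate pair: the negative imaginary part first).


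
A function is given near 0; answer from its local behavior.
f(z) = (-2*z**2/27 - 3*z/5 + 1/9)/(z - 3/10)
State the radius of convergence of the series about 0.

The radius of convergence is 3/10.

Denominator factor (z - 3/10): pole of order 1 at 3/10, modulus 3/10.
The radius of convergence is the smallest modulus among the singular points: 3/10.


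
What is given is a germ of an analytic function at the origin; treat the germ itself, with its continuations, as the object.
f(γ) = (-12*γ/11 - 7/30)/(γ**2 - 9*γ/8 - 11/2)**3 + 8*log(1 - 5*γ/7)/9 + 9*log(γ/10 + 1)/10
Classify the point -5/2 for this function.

The point is a regular point.

Denominator factors: γ**2 - 9*γ/8 - 11/2 = 57/16 at γ = -5/2 — none vanishes.
Branch term log(1 - γ/(-10)): argument at -5/2 is 3/4, nonzero, so -5/2 is not its branch point (a point on a principal cut is still regular for the continued germ).
Branch term log(1 - γ/(7/5)): argument at -5/2 is 39/14, nonzero, so -5/2 is not its branch point (a point on a principal cut is still regular for the continued germ).
So the germ continues analytically to -5/2.


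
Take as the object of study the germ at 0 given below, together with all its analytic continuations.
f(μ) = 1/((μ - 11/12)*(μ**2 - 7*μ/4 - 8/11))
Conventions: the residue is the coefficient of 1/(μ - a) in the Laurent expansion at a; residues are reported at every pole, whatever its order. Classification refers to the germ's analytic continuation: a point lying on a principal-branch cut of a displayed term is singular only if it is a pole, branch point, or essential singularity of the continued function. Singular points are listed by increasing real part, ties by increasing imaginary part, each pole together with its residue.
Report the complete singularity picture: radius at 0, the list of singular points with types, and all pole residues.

Denominator factor (μ**2 - 7*μ/4 - 8/11): discriminant 1051/176, real irrational roots 7/8 + (1/88)*sqrt(11561) and 7/8 - (1/88)*sqrt(11561); poles of order 1, moduli 7/8 + (1/88)*sqrt(11561) and -7/8 + (1/88)*sqrt(11561).
Denominator factor (μ - 11/12): pole of order 1 at 11/12, modulus 11/12.
The radius of convergence is the smallest modulus among the singular points: -7/8 + (1/88)*sqrt(11561).
The factor μ**2 - 7*μ/4 - 8/11 splits as (μ - a)(μ - a') with a = 7/8 - (1/88)*sqrt(11561), a' = 7/8 + (1/88)*sqrt(11561). At the order-1 pole a set g(μ) = (μ - a)*f(μ) = [1/(μ - 11/12)] / (μ - a').
Simple pole: residue = g(a) at a = 7/8 - (1/88)*sqrt(11561), which is 396/1181 - (132/1241231)*sqrt(11561).
At the order-1 pole 11/12 set g(μ) = (μ - (11/12))*f(μ) = 1/(μ**2 - 7*μ/4 - 8/11).
Simple pole: residue = g(a) at a = 11/12, which is -792/1181.
The factor μ**2 - 7*μ/4 - 8/11 splits as (μ - a)(μ - a') with a = 7/8 + (1/88)*sqrt(11561), a' = 7/8 - (1/88)*sqrt(11561). At the order-1 pole a set g(μ) = (μ - a)*f(μ) = [1/(μ - 11/12)] / (μ - a').
Simple pole: residue = g(a) at a = 7/8 + (1/88)*sqrt(11561), which is 396/1181 + (132/1241231)*sqrt(11561).
List the singular points by increasing real part (a conjugate pair: the negative imaginary part first).

Radius of convergence at 0: -7/8 + (1/88)*sqrt(11561).
At 7/8 - (1/88)*sqrt(11561): a pole of order 1; residue 396/1181 - (132/1241231)*sqrt(11561).
At 11/12: a pole of order 1; residue -792/1181.
At 7/8 + (1/88)*sqrt(11561): a pole of order 1; residue 396/1181 + (132/1241231)*sqrt(11561).


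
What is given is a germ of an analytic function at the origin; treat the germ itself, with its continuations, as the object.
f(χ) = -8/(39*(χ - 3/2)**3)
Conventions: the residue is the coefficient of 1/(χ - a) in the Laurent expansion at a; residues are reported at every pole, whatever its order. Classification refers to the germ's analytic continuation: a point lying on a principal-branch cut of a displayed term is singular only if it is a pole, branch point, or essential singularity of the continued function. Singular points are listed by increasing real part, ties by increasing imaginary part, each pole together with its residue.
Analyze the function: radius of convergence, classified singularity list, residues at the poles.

Denominator factor (χ - 3/2)^3: pole of order 3 at 3/2, modulus 3/2.
The radius of convergence is the smallest modulus among the singular points: 3/2.
At the order-3 pole 3/2 set g(χ) = (χ - (3/2))^3*f(χ) = -8/39.
Order-3 pole: residue = g''(a)/2; g''(3/2) = 0, so the residue is 0.

Radius of convergence at 0: 3/2.
At 3/2: a pole of order 3; residue 0.


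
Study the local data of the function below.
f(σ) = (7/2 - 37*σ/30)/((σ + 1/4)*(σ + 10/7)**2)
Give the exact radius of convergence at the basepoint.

The radius of convergence is 1/4.

Denominator factor (σ + 10/7)^2: pole of order 2 at -10/7, modulus 10/7.
Denominator factor (σ + 1/4): pole of order 1 at -1/4, modulus 1/4.
The radius of convergence is the smallest modulus among the singular points: 1/4.


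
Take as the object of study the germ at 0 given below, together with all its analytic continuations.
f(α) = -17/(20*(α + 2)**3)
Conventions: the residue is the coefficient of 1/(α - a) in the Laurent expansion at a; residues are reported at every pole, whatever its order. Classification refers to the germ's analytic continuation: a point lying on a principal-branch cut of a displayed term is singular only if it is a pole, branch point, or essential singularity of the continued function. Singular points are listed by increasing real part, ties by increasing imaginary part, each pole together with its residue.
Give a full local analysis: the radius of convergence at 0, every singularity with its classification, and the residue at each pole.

Denominator factor (α + 2)^3: pole of order 3 at -2, modulus 2.
The radius of convergence is the smallest modulus among the singular points: 2.
At the order-3 pole -2 set g(α) = (α - (-2))^3*f(α) = -17/20.
Order-3 pole: residue = g''(a)/2; g''(-2) = 0, so the residue is 0.

Radius of convergence at 0: 2.
At -2: a pole of order 3; residue 0.


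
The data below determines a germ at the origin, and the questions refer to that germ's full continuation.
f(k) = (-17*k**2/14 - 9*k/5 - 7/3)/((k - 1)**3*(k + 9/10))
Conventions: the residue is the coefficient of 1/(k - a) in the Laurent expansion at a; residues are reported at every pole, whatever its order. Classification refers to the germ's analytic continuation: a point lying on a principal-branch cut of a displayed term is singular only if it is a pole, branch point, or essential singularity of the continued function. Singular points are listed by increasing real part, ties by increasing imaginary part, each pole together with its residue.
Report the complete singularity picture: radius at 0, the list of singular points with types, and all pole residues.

Denominator factor (k - 1)^3: pole of order 3 at 1, modulus 1.
Denominator factor (k + 9/10): pole of order 1 at -9/10, modulus 9/10.
The radius of convergence is the smallest modulus among the singular points: 9/10.
At the order-1 pole -9/10 set g(k) = (k - (-9/10))*f(k) = (-17*k**2/14 - 9*k/5 - 7/3)/(k - 1)**3.
Simple pole: residue = g(a) at a = -9/10, which is 35635/144039.
At the order-3 pole 1 set g(k) = (k - (1))^3*f(k) = (-17*k**2/14 - 9*k/5 - 7/3)/(k + 9/10).
Order-3 pole: residue = g''(a)/2; g''(1) = -71270/144039, so the residue is -35635/144039.
List the singular points by increasing real part (a conjugate pair: the negative imaginary part first).

Radius of convergence at 0: 9/10.
At -9/10: a pole of order 1; residue 35635/144039.
At 1: a pole of order 3; residue -35635/144039.


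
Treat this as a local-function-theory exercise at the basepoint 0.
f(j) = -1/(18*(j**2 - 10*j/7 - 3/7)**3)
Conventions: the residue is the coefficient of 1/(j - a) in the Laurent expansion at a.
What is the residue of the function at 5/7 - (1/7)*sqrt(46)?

The factor j**2 - 10*j/7 - 3/7 splits as (j - a)(j - a') with a = 5/7 - (1/7)*sqrt(46), a' = 5/7 + (1/7)*sqrt(46). At the order-3 pole a set g(j) = (j - a)^3*f(j) = [-1/18] / (j - a')^3.
Order-3 pole: residue = g''(a)/2; g''(5/7 - (1/7)*sqrt(46)) = (16807/4672128)*sqrt(46), so the residue is (16807/9344256)*sqrt(46).

The residue is (16807/9344256)*sqrt(46).


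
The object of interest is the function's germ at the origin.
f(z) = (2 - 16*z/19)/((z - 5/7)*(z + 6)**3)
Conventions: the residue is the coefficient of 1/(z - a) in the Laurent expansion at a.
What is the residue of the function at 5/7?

The residue is 9114/1972637.

At the order-1 pole 5/7 set g(z) = (z - (5/7))*f(z) = (2 - 16*z/19)/(z + 6)**3.
Simple pole: residue = g(a) at a = 5/7, which is 9114/1972637.


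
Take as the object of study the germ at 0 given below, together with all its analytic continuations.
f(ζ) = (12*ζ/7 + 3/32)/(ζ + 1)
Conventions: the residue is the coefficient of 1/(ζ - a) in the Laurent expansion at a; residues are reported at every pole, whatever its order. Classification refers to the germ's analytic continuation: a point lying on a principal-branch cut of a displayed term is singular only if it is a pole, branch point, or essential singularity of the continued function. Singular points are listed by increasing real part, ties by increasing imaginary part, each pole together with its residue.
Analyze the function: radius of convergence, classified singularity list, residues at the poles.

Radius of convergence at 0: 1.
At -1: a pole of order 1; residue -363/224.

Denominator factor (ζ + 1): pole of order 1 at -1, modulus 1.
The radius of convergence is the smallest modulus among the singular points: 1.
At the order-1 pole -1 set g(ζ) = (ζ - (-1))*f(ζ) = 12*ζ/7 + 3/32.
Simple pole: residue = g(a) at a = -1, which is -363/224.


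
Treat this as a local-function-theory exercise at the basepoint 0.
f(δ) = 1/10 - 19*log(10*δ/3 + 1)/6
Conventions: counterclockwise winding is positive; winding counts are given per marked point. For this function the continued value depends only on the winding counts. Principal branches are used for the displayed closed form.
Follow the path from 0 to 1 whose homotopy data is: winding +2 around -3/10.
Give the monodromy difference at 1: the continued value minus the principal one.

Continued minus principal equals -(38/3)*pi*i.

The rational part is single-valued and drops out of the difference; each branch term changes only by its own monodromy.
(-19/6)*log(1 - δ/(-3/10)): each positive loop around -3/10 adds 2*pi*i to the log, so winding +2 contributes (-19/6)*(2)*2*pi*i = -(38/3)*pi*i.
Summing the contributions at δ = 1 gives -(38/3)*pi*i.


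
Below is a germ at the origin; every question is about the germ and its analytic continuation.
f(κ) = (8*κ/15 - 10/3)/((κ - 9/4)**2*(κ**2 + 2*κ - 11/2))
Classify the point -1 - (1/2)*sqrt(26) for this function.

The point is a pole of order 1.

The denominator factor κ**2 + 2*κ - 11/2 vanishes at -1 - (1/2)*sqrt(26) and appears to the power 1; the numerator there equals -58/15 - (4/15)*sqrt(26), nonzero, and no other factor vanishes.
Hence a pole whose order is the multiplicity, 1.


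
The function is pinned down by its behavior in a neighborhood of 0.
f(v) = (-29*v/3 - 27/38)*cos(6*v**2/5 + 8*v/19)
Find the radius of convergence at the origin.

The factor cos(6*v**2/5 + 8*v/19) is entire and contributes no finite singular point.
The polynomial part has no poles.
No finite singular points: the Taylor series at 0 converges everywhere.

The radius of convergence is infinite.


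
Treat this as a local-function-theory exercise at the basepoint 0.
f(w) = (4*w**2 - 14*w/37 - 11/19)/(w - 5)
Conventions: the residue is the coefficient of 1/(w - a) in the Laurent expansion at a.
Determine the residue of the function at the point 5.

The residue is 68563/703.

At the order-1 pole 5 set g(w) = (w - (5))*f(w) = 4*w**2 - 14*w/37 - 11/19.
Simple pole: residue = g(a) at a = 5, which is 68563/703.


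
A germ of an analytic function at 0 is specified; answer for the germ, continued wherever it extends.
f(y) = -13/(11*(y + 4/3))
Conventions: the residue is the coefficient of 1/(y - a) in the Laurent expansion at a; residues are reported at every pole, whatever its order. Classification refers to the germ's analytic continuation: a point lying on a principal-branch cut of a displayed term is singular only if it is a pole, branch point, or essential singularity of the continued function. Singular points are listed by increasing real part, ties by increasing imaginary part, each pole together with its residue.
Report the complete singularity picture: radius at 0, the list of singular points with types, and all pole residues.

Radius of convergence at 0: 4/3.
At -4/3: a pole of order 1; residue -13/11.

Denominator factor (y + 4/3): pole of order 1 at -4/3, modulus 4/3.
The radius of convergence is the smallest modulus among the singular points: 4/3.
At the order-1 pole -4/3 set g(y) = (y - (-4/3))*f(y) = -13/11.
Simple pole: residue = g(a) at a = -4/3, which is -13/11.


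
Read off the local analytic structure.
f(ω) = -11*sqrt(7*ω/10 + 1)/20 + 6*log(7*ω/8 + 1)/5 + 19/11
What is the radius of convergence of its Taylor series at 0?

The radius of convergence is 8/7.

Branch term (6/5)*log(1 - ω/(-8/7)): its argument vanishes at ω = -8/7, a logarithmic branch point, modulus 8/7.
Branch term (-11/20)*sqrt(1 - ω/(-10/7)): its argument vanishes at ω = -10/7, a square-root branch point, modulus 10/7.
The radius of convergence is the smallest modulus among the singular points: 8/7.


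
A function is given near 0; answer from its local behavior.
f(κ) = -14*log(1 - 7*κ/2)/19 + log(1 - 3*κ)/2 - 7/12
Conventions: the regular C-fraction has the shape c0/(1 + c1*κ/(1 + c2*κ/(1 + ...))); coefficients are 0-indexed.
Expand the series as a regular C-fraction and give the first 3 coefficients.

Taylor coefficients (expand at 0): a_0 = -7/12, a_1 = 41/38, a_2 = 43/19.
c0 = a_0 = -7/12. Peel one level at a time: if S = 1 + c*κ/S' with S'(0) = 1, then c is the κ-coefficient of S and S' = c*κ/(S - 1).
S_1 = c0/f = 1 + (246/133)*κ + (129144/17689)*κ^2 + ...; c1 = 246/133.
S_2 = c1*κ/(S_1 - 1) = 1 + (-21524/5453)*κ + ...; c2 = -21524/5453.

The regular C-fraction coefficients are [-7/12, 246/133, -21524/5453].


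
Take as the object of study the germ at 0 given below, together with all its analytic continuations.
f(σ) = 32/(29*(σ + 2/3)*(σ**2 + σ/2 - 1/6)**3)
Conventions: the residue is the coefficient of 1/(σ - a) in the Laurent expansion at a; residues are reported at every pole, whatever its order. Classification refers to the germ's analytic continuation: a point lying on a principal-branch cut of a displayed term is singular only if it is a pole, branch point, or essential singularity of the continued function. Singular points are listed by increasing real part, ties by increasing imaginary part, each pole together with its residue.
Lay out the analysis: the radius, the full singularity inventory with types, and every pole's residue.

Denominator factor (σ + 2/3): pole of order 1 at -2/3, modulus 2/3.
Denominator factor (σ**2 + σ/2 - 1/6)^3: discriminant 11/12, real irrational roots -1/4 + (1/12)*sqrt(33) and -1/4 - (1/12)*sqrt(33); poles of order 3, moduli -1/4 + (1/12)*sqrt(33) and 1/4 + (1/12)*sqrt(33).
The radius of convergence is the smallest modulus among the singular points: -1/4 + (1/12)*sqrt(33).
The factor σ**2 + σ/2 - 1/6 splits as (σ - a)(σ - a') with a = -1/4 - (1/12)*sqrt(33), a' = -1/4 + (1/12)*sqrt(33). At the order-3 pole a set g(σ) = (σ - a)^3*f(σ) = [32/(29*(σ + 2/3))] / (σ - a')^3.
Order-3 pole: residue = g''(a)/2; g''(-1/4 - (1/12)*sqrt(33)) = 186624/29 + (43027200/38599)*sqrt(33), so the residue is 93312/29 + (21513600/38599)*sqrt(33).
At the order-1 pole -2/3 set g(σ) = (σ - (-2/3))*f(σ) = 32/(29*(σ**2 + σ/2 - 1/6)**3).
Simple pole: residue = g(a) at a = -2/3, which is -186624/29.
The factor σ**2 + σ/2 - 1/6 splits as (σ - a)(σ - a') with a = -1/4 + (1/12)*sqrt(33), a' = -1/4 - (1/12)*sqrt(33). At the order-3 pole a set g(σ) = (σ - a)^3*f(σ) = [32/(29*(σ + 2/3))] / (σ - a')^3.
Order-3 pole: residue = g''(a)/2; g''(-1/4 + (1/12)*sqrt(33)) = 186624/29 - (43027200/38599)*sqrt(33), so the residue is 93312/29 - (21513600/38599)*sqrt(33).
List the singular points by increasing real part (a conjugate pair: the negative imaginary part first).

Radius of convergence at 0: -1/4 + (1/12)*sqrt(33).
At -1/4 - (1/12)*sqrt(33): a pole of order 3; residue 93312/29 + (21513600/38599)*sqrt(33).
At -2/3: a pole of order 1; residue -186624/29.
At -1/4 + (1/12)*sqrt(33): a pole of order 3; residue 93312/29 - (21513600/38599)*sqrt(33).


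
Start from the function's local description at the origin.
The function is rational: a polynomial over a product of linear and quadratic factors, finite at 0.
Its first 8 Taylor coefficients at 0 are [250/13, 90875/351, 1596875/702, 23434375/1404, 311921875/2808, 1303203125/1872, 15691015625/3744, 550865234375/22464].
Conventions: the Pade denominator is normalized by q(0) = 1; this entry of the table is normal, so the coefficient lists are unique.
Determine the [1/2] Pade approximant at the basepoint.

The Pade approximant has numerator coefficients [250/13, 605903375/16111251]; denominator coefficients [1, -528200/45901, 6726575/183604].

Taylor coefficients needed (read off): a_0 = 250/13, a_1 = 90875/351, a_2 = 1596875/702, a_3 = 23434375/1404.
Write the denominator as Q(r) = 1 + q1*r + q2*r^2. Requiring Q*f - P = O(r^4) with deg P <= 1 kills the coefficients of r^2..r^3 in Q*f:
  r^2: a_2 + q1*a_1 + q2*a_0 = 0, i.e. 1596875/702 + (90875/351)*q1 + (250/13)*q2 = 0.
  r^3: a_3 + q1*a_2 + q2*a_1 = 0, i.e. 23434375/1404 + (1596875/702)*q1 + (90875/351)*q2 = 0.
Solving this linear system: q1 = -528200/45901, q2 = 6726575/183604.
The numerator is Q*f truncated at degree 1: P0 = a_0 = 250/13; P1 = a_1 + q1*a_0 = 605903375/16111251.


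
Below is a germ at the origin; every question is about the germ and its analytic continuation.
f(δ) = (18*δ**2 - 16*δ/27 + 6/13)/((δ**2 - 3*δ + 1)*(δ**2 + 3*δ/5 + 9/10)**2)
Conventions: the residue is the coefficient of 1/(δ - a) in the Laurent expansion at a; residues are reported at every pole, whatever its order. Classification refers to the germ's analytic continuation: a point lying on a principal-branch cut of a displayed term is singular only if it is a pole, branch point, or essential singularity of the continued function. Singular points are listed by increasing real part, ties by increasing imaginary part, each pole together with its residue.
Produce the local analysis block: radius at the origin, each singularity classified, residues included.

Radius of convergence at 0: 3/2 - (1/2)*sqrt(5).
At (-3/10) - (9/10)*i: a pole of order 2; residue (39238700/496216071) - (22007942300/120580505253)*i.
At (-3/10) + (9/10)*i: a pole of order 2; residue (39238700/496216071) + (22007942300/120580505253)*i.
At 3/2 - (1/2)*sqrt(5): a pole of order 1; residue -39238700/496216071 - (52371380/165405357)*sqrt(5).
At 3/2 + (1/2)*sqrt(5): a pole of order 1; residue -39238700/496216071 + (52371380/165405357)*sqrt(5).

Denominator factor (δ**2 + 3*δ/5 + 9/10)^2: discriminant -81/25, complex-conjugate roots (-3/10) + (9/10)*i and (-3/10) - (9/10)*i; poles of order 2, moduli (3/10)*sqrt(10) and (3/10)*sqrt(10).
Denominator factor (δ**2 - 3*δ + 1): discriminant 5, real irrational roots 3/2 + (1/2)*sqrt(5) and 3/2 - (1/2)*sqrt(5); poles of order 1, moduli 3/2 + (1/2)*sqrt(5) and 3/2 - (1/2)*sqrt(5).
The radius of convergence is the smallest modulus among the singular points: 3/2 - (1/2)*sqrt(5).
The factor δ**2 + 3*δ/5 + 9/10 splits as (δ - a)(δ - a') with a = (-3/10) - (9/10)*i, a' = (-3/10) + (9/10)*i. At the order-2 pole a set g(δ) = (δ - a)^2*f(δ) = [(18*δ**2 - 16*δ/27 + 6/13)/(δ**2 - 3*δ + 1)] / (δ - a')^2.
Order-2 pole: residue = g'(a); g'((-3/10) - (9/10)*i) = (39238700/496216071) - (22007942300/120580505253)*i, so the residue is (39238700/496216071) - (22007942300/120580505253)*i.
The factor δ**2 + 3*δ/5 + 9/10 splits as (δ - a)(δ - a') with a = (-3/10) + (9/10)*i, a' = (-3/10) - (9/10)*i. At the order-2 pole a set g(δ) = (δ - a)^2*f(δ) = [(18*δ**2 - 16*δ/27 + 6/13)/(δ**2 - 3*δ + 1)] / (δ - a')^2.
Order-2 pole: residue = g'(a); g'((-3/10) + (9/10)*i) = (39238700/496216071) + (22007942300/120580505253)*i, so the residue is (39238700/496216071) + (22007942300/120580505253)*i.
The factor δ**2 - 3*δ + 1 splits as (δ - a)(δ - a') with a = 3/2 - (1/2)*sqrt(5), a' = 3/2 + (1/2)*sqrt(5). At the order-1 pole a set g(δ) = (δ - a)*f(δ) = [(18*δ**2 - 16*δ/27 + 6/13)/(δ**2 + 3*δ/5 + 9/10)**2] / (δ - a').
Simple pole: residue = g(a) at a = 3/2 - (1/2)*sqrt(5), which is -39238700/496216071 - (52371380/165405357)*sqrt(5).
The factor δ**2 - 3*δ + 1 splits as (δ - a)(δ - a') with a = 3/2 + (1/2)*sqrt(5), a' = 3/2 - (1/2)*sqrt(5). At the order-1 pole a set g(δ) = (δ - a)*f(δ) = [(18*δ**2 - 16*δ/27 + 6/13)/(δ**2 + 3*δ/5 + 9/10)**2] / (δ - a').
Simple pole: residue = g(a) at a = 3/2 + (1/2)*sqrt(5), which is -39238700/496216071 + (52371380/165405357)*sqrt(5).
List the singular points by increasing real part (a conjugate pair: the negative imaginary part first).
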